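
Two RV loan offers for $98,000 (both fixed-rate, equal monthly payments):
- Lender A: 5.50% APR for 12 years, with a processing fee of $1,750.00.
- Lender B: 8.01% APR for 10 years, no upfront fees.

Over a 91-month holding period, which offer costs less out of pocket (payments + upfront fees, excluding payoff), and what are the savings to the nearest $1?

Lender A by $21,761

Lender A: monthly rate = 5.5%/12 = 0.0045833; payment = 98,000 × 0.0045833 / (1 − (1+0.0045833)^−144) = $931.17.
Lender B: monthly rate = 8.01%/12 = 0.0066750; payment = 98,000 × 0.0066750 / (1 − (1+0.0066750)^−120) = $1,189.53.
Over 91 months: Lender A costs 91 × $931.17 + $1,750.00 = $86,486.47; Lender B costs 91 × $1,189.53 = $108,247.23.
Lender A is cheaper by $108,247.23 − $86,486.47 = $21,760.76.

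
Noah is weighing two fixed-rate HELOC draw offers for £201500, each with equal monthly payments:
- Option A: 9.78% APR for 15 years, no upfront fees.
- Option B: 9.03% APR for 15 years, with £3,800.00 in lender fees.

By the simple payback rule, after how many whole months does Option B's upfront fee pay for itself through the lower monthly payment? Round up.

42 months

Option A: at 9.78% the monthly rate is 0.0081500, so the payment is 201,500 × 0.0081500 / (1 − 1.0081500^−180) = £2,138.29.
Option B: monthly rate = 9.03%/12 = 0.0075250; payment = 201,500 × 0.0075250 / (1 − (1+0.0075250)^−180) = £2,047.34.
Monthly savings = £2,138.29 − £2,047.34 = £90.95.
Break-even = £3,800.00 / £90.95 = 41.78 → 42 months.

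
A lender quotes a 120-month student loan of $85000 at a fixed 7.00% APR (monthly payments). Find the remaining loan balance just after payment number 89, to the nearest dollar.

With monthly rate i = 7%/12 = 0.0058333, the balance after k of n payments is P · [(1+i)^n − (1+i)^k] / [(1+i)^n − 1].
(1+0.0058333)^120 = 2.00966138 and (1+0.0058333)^89 = 1.67809344, so the balance is 85,000 × (2.00966138 − 1.67809344) / (2.00966138 − 1) = $27,913.59.

$27,914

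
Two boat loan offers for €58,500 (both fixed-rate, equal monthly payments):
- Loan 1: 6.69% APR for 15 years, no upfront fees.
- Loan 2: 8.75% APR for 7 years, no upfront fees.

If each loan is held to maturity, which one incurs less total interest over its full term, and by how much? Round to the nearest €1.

Loan 2 by €14,391

Loan 1: monthly rate = 6.69%/12 = 0.0055750; payment = 58,500 × 0.0055750 / (1 − (1+0.0055750)^−180) = €515.73.
Total interest on Loan 1 = 180 × €515.73 − €58,500 = €34,331.40.
Loan 2: at 8.75% the monthly rate is 0.0072917, so the payment is 58,500 × 0.0072917 / (1 − 1.0072917^−84) = €933.81.
Total interest on Loan 2 = 84 × €933.81 − €58,500 = €19,940.04.
Loan 2 is lower by €14,391.36.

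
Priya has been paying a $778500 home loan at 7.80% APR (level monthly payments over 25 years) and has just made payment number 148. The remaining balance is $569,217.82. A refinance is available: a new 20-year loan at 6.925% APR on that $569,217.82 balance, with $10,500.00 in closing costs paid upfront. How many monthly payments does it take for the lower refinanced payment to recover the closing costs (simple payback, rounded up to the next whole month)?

7 months

Current payment = 778,500 × 7.8%/12 / (1 − (1+0.0065000)^−300) = $5,905.81.
Refinanced payment = 569,217.82 × 0.0057708 / (1 − (1+0.0057708)^−240) = $4,387.55.
Monthly savings = $5,905.81 − $4,387.55 = $1,518.26.
Break-even = $10,500.00 / $1,518.26 = 6.92 → 7 months.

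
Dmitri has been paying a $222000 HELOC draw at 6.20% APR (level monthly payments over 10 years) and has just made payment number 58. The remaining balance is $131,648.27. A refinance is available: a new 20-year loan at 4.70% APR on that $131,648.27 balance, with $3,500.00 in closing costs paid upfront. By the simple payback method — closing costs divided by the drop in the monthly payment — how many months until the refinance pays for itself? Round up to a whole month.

Current payment = 222,000 × 6.2%/12 / (1 − (1+0.0051667)^−120) = $2,487.01.
Refinanced payment = 131,648.27 × 0.0039167 / (1 − (1+0.0039167)^−240) = $847.15.
Monthly savings = $2,487.01 − $847.15 = $1,639.86.
Break-even = $3,500.00 / $1,639.86 = 2.13 → 3 months.

3 months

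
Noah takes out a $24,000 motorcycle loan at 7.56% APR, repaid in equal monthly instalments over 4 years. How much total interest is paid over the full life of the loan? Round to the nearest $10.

$3,890

At 7.56% the monthly rate is 0.0063000, so the payment is 24,000 × 0.0063000 / (1 − 1.0063000^−48) = $580.97.
Total paid = 48 × $580.97 = $27,886.56; interest = $27,886.56 − $24,000 = $3,886.56.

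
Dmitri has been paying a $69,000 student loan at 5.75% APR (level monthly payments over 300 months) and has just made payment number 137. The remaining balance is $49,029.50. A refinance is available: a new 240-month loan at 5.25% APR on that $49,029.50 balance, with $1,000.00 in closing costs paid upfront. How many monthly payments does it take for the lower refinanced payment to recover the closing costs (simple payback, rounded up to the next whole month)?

10 months

Current payment = 69,000 × 5.75%/12 / (1 − (1+0.0047917)^−300) = $434.08.
Refinanced payment = 49,029.50 × 0.0043750 / (1 − (1+0.0043750)^−240) = $330.38.
Monthly savings = $434.08 − $330.38 = $103.70.
Break-even = $1,000.00 / $103.70 = 9.64 → 10 months.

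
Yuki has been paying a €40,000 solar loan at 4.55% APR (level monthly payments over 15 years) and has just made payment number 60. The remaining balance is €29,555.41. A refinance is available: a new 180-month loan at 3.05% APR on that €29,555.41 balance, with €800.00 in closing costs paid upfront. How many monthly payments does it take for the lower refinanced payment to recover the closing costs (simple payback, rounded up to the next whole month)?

8 months

Current payment = 40,000 × 4.55%/12 / (1 − (1+0.0037917)^−180) = €307.02.
Refinanced payment = 29,555.41 × 0.0025417 / (1 − (1+0.0025417)^−180) = €204.82.
Monthly savings = €307.02 − €204.82 = €102.20.
Break-even = €800.00 / €102.20 = 7.83 → 8 months.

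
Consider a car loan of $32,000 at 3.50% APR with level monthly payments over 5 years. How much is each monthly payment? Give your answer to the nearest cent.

At 3.50% the monthly rate is 0.0029167, so the payment is 32,000 × 0.0029167 / (1 − 1.0029167^−60) = $582.14.

$582.14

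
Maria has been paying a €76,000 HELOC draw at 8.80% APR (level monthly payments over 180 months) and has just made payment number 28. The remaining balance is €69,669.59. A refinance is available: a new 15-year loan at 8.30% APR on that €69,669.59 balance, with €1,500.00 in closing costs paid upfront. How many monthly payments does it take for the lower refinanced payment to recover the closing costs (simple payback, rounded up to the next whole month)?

Current payment = 76,000 × 8.8%/12 / (1 − (1+0.0073333)^−180) = €761.83.
Refinanced payment = 69,669.59 × 0.0069167 / (1 − (1+0.0069167)^−180) = €677.92.
Monthly savings = €761.83 − €677.92 = €83.91.
Break-even = €1,500.00 / €83.91 = 17.88 → 18 months.

18 months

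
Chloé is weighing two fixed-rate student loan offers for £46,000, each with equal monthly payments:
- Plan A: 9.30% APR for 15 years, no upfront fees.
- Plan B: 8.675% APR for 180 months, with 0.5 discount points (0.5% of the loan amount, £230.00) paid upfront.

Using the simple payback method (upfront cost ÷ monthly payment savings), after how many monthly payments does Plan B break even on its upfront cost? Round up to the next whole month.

Plan A: monthly rate = 9.3%/12 = 0.0077500; payment = 46,000 × 0.0077500 / (1 − (1+0.0077500)^−180) = £474.81.
Plan B: monthly rate = 8.675%/12 = 0.0072292; payment = 46,000 × 0.0072292 / (1 − (1+0.0072292)^−180) = £457.71.
Monthly savings = £474.81 − £457.71 = £17.10.
Break-even = £230.00 / £17.10 = 13.45 → 14 months.

14 months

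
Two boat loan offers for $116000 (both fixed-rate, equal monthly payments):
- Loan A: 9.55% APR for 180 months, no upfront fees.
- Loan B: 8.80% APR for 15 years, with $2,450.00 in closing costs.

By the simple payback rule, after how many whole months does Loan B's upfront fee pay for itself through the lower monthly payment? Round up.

48 months

Loan A: monthly rate = 9.55%/12 = 0.0079583; payment = 116,000 × 0.0079583 / (1 − (1+0.0079583)^−180) = $1,214.80.
Loan B: at 8.80% the monthly rate is 0.0073333, so the payment is 116,000 × 0.0073333 / (1 − 1.0073333^−180) = $1,162.79.
Monthly savings = $1,214.80 − $1,162.79 = $52.01.
Break-even = $2,450.00 / $52.01 = 47.11 → 48 months.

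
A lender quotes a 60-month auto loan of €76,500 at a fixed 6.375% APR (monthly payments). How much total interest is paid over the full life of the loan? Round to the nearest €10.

€13,040

At 6.375% the monthly rate is 0.0053125, so the payment is 76,500 × 0.0053125 / (1 − 1.0053125^−60) = €1,492.34.
Total paid = 60 × €1,492.34 = €89,540.40; interest = €89,540.40 − €76,500 = €13,040.40.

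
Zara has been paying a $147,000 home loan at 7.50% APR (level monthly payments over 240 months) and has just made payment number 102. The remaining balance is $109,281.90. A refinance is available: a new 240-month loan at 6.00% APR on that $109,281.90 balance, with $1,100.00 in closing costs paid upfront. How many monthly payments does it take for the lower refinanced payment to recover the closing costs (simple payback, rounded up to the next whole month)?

Current payment = 147,000 × 7.5%/12 / (1 − (1+0.0062500)^−240) = $1,184.22.
Refinanced payment = 109,281.90 × 0.0050000 / (1 − (1+0.0050000)^−240) = $782.93.
Monthly savings = $1,184.22 − $782.93 = $401.29.
Break-even = $1,100.00 / $401.29 = 2.74 → 3 months.

3 months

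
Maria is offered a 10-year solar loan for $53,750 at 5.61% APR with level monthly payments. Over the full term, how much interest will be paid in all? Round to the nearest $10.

$16,600

At 5.61% the monthly rate is 0.0046750, so the payment is 53,750 × 0.0046750 / (1 − 1.0046750^−120) = $586.26.
Total paid = 120 × $586.26 = $70,351.20; interest = $70,351.20 − $53,750 = $16,601.20.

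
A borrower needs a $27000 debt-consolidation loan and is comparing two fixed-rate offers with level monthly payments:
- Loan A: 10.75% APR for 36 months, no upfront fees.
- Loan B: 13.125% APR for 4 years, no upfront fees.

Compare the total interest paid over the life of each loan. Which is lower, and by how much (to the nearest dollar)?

Loan A by $3,142

Loan A: at 10.75% the monthly rate is 0.0089583, so the payment is 27,000 × 0.0089583 / (1 − 1.0089583^−36) = $880.75.
Total interest on Loan A = 36 × $880.75 − $27,000 = $4,707.00.
Loan B: monthly rate = 13.125%/12 = 0.0109375; payment = 27,000 × 0.0109375 / (1 − (1+0.0109375)^−48) = $726.02.
Total interest on Loan B = 48 × $726.02 − $27,000 = $7,848.96.
Loan A is lower by $3,141.96.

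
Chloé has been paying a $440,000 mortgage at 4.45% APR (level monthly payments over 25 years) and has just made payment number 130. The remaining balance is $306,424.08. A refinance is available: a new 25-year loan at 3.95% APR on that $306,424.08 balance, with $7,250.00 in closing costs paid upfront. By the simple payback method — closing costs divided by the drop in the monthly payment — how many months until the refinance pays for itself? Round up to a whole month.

9 months

Current payment = 440,000 × 4.45%/12 / (1 − (1+0.0037083)^−300) = $2,433.19.
Refinanced payment = 306,424.08 × 0.0032917 / (1 − (1+0.0032917)^−300) = $1,608.97.
Monthly savings = $2,433.19 − $1,608.97 = $824.22.
Break-even = $7,250.00 / $824.22 = 8.80 → 9 months.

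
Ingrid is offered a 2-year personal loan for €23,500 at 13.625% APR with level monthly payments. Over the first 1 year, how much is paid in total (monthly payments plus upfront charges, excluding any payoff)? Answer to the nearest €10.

€13,490

At 13.625% the monthly rate is 0.0113542, so the payment is 23,500 × 0.0113542 / (1 − 1.0113542^−24) = €1,124.14.
Total outlay = 12 × €1,124.14 = €13,489.68.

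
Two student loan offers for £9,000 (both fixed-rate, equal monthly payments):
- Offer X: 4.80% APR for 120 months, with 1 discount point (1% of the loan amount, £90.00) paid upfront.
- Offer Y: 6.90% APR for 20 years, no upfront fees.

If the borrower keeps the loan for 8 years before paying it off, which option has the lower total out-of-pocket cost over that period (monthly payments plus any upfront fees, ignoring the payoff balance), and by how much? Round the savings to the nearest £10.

Offer X: at 4.80% the monthly rate is 0.0040000, so the payment is 9,000 × 0.0040000 / (1 − 1.0040000^−120) = £94.58.
Offer Y: monthly rate = 6.9%/12 = 0.0057500; payment = 9,000 × 0.0057500 / (1 − (1+0.0057500)^−240) = £69.24.
Over 96 months: Offer X costs 96 × £94.58 + £90.00 = £9,169.68; Offer Y costs 96 × £69.24 = £6,647.04.
Offer Y is cheaper by £9,169.68 − £6,647.04 = £2,522.64.

Offer Y by £2,520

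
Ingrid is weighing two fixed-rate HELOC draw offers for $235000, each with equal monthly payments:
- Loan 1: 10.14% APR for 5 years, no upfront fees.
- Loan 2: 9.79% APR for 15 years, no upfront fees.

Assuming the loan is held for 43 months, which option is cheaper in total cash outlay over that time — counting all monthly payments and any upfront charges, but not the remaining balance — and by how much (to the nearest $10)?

Loan 2 by $108,100

Loan 1: at 10.14% the monthly rate is 0.0084500, so the payment is 235,000 × 0.0084500 / (1 − 1.0084500^−60) = $5,009.26.
Loan 2: monthly rate = 9.79%/12 = 0.0081583; payment = 235,000 × 0.0081583 / (1 − (1+0.0081583)^−180) = $2,495.22.
Over 43 months: Loan 1 costs 43 × $5,009.26 = $215,398.18; Loan 2 costs 43 × $2,495.22 = $107,294.46.
Loan 2 is cheaper by $215,398.18 − $107,294.46 = $108,103.72.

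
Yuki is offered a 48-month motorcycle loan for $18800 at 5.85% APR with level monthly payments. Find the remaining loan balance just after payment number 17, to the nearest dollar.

$12,637

With monthly rate i = 5.85%/12 = 0.0048750, the balance after k of n payments is P · [(1+i)^n − (1+i)^k] / [(1+i)^n − 1].
(1+0.0048750)^48 = 1.26292628 and (1+0.0048750)^17 = 1.08618727, so the balance is 18,800 × (1.26292628 − 1.08618727) / (1.26292628 − 1) = $12,637.36.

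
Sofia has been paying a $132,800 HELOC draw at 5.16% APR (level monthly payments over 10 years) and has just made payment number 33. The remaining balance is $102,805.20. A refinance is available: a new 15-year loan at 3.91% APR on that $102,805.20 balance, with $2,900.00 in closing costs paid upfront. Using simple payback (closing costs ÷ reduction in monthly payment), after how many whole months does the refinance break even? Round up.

5 months

Current payment = 132,800 × 5.16%/12 / (1 − (1+0.0043000)^−120) = $1,418.96.
Refinanced payment = 102,805.20 × 0.0032583 / (1 − (1+0.0032583)^−180) = $755.81.
Monthly savings = $1,418.96 − $755.81 = $663.15.
Break-even = $2,900.00 / $663.15 = 4.37 → 5 months.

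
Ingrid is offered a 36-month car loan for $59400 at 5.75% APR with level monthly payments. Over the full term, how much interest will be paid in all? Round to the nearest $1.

$5,412

Monthly rate = 5.75%/12 = 0.0047917; payment = 59,400 × 0.0047917 / (1 − (1+0.0047917)^−36) = $1,800.34.
Total paid = 36 × $1,800.34 = $64,812.24; interest = $64,812.24 − $59,400 = $5,412.24.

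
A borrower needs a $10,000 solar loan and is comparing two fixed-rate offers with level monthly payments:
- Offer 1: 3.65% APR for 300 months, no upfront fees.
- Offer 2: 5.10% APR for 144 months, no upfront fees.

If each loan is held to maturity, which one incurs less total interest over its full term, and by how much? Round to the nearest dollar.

Offer 1: at 3.65% the monthly rate is 0.0030417, so the payment is 10,000 × 0.0030417 / (1 − 1.0030417^−300) = $50.87.
Total interest on Offer 1 = 300 × $50.87 − $10,000 = $5,261.00.
Offer 2: at 5.10% the monthly rate is 0.0042500, so the payment is 10,000 × 0.0042500 / (1 − 1.0042500^−144) = $92.99.
Total interest on Offer 2 = 144 × $92.99 − $10,000 = $3,390.56.
Offer 2 is lower by $1,870.44.

Offer 2 by $1,870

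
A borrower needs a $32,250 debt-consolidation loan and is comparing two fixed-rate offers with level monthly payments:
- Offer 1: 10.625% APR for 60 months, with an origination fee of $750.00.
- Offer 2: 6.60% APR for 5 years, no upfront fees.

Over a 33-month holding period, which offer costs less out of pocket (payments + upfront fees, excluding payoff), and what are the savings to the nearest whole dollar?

Offer 2 by $2,818

Offer 1: at 10.625% the monthly rate is 0.0088542, so the payment is 32,250 × 0.0088542 / (1 − 1.0088542^−60) = $695.18.
Offer 2: monthly rate = 6.6%/12 = 0.0055000; payment = 32,250 × 0.0055000 / (1 − (1+0.0055000)^−60) = $632.52.
Over 33 months: Offer 1 costs 33 × $695.18 + $750.00 = $23,690.94; Offer 2 costs 33 × $632.52 = $20,873.16.
Offer 2 is cheaper by $23,690.94 − $20,873.16 = $2,817.78.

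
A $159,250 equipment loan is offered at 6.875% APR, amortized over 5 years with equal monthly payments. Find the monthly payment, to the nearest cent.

Monthly rate = 6.875%/12 = 0.0057292; payment = 159,250 × 0.0057292 / (1 − (1+0.0057292)^−60) = $3,143.96.

$3,143.96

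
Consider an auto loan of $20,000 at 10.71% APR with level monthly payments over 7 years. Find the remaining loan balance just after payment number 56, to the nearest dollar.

$8,376

With monthly rate i = 10.71%/12 = 0.0089250, the balance after k of n payments is P · [(1+i)^n − (1+i)^k] / [(1+i)^n − 1].
(1+0.0089250)^84 = 2.10933818 and (1+0.0089250)^56 = 1.64474084, so the balance is 20,000 × (2.10933818 − 1.64474084) / (2.10933818 − 1) = $8,376.12.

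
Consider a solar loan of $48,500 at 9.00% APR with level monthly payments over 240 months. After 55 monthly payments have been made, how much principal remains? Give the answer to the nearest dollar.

With monthly rate i = 9%/12 = 0.0075000, the balance after k of n payments is P · [(1+i)^n − (1+i)^k] / [(1+i)^n − 1].
(1+0.0075000)^240 = 6.00915152 and (1+0.0075000)^55 = 1.50826626, so the balance is 48,500 × (6.00915152 − 1.50826626) / (6.00915152 − 1) = $43,578.82.

$43,579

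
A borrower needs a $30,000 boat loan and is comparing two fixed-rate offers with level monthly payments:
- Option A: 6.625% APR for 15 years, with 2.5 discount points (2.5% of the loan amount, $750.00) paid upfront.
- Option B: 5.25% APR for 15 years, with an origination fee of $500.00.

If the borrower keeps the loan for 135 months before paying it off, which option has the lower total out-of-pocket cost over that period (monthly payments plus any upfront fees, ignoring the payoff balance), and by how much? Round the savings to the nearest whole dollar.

Option A: monthly rate = 6.625%/12 = 0.0055208; payment = 30,000 × 0.0055208 / (1 − (1+0.0055208)^−180) = $263.40.
Option B: monthly rate = 5.25%/12 = 0.0043750; payment = 30,000 × 0.0043750 / (1 − (1+0.0043750)^−180) = $241.16.
Over 135 months: Option A costs 135 × $263.40 + $750.00 = $36,309.00; Option B costs 135 × $241.16 + $500.00 = $33,056.60.
Option B is cheaper by $36,309.00 − $33,056.60 = $3,252.40.

Option B by $3,252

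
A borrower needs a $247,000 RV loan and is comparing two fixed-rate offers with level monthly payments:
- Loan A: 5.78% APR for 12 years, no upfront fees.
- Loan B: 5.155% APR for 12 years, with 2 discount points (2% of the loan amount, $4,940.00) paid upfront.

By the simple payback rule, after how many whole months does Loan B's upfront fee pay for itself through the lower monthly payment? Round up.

63 months

Loan A: at 5.78% the monthly rate is 0.0048167, so the payment is 247,000 × 0.0048167 / (1 − 1.0048167^−144) = $2,382.32.
Loan B: monthly rate = 5.155%/12 = 0.0042958; payment = 247,000 × 0.0042958 / (1 − (1+0.0042958)^−144) = $2,303.73.
Monthly savings = $2,382.32 − $2,303.73 = $78.59.
Break-even = $4,940.00 / $78.59 = 62.86 → 63 months.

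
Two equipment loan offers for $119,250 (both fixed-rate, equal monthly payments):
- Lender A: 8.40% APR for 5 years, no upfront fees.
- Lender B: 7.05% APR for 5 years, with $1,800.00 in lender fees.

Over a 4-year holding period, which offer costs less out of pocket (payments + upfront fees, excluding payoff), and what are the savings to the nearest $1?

Lender B by $1,884

Lender A: monthly rate = 8.4%/12 = 0.0070000; payment = 119,250 × 0.0070000 / (1 − (1+0.0070000)^−60) = $2,440.85.
Lender B: monthly rate = 7.05%/12 = 0.0058750; payment = 119,250 × 0.0058750 / (1 − (1+0.0058750)^−60) = $2,364.11.
Over 48 months: Lender A costs 48 × $2,440.85 = $117,160.80; Lender B costs 48 × $2,364.11 + $1,800.00 = $115,277.28.
Lender B is cheaper by $117,160.80 − $115,277.28 = $1,883.52.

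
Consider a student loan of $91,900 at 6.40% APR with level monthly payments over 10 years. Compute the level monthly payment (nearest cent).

$1,038.84

Monthly rate = 6.4%/12 = 0.0053333; payment = 91,900 × 0.0053333 / (1 − (1+0.0053333)^−120) = $1,038.84.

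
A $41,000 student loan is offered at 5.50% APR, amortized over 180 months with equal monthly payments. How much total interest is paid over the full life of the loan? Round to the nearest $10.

At 5.50% the monthly rate is 0.0045833, so the payment is 41,000 × 0.0045833 / (1 − 1.0045833^−180) = $335.00.
Total paid = 180 × $335.00 = $60,300.00; interest = $60,300.00 − $41,000 = $19,300.00.

$19,300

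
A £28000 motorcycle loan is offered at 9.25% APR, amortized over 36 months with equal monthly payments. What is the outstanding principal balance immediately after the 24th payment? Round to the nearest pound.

£10,205

With monthly rate i = 9.25%/12 = 0.0077083, the balance after k of n payments is P · [(1+i)^n − (1+i)^k] / [(1+i)^n − 1].
(1+0.0077083)^36 = 1.31842248 and (1+0.0077083)^24 = 1.20236521, so the balance is 28,000 × (1.31842248 − 1.20236521) / (1.31842248 − 1) = £10,205.32.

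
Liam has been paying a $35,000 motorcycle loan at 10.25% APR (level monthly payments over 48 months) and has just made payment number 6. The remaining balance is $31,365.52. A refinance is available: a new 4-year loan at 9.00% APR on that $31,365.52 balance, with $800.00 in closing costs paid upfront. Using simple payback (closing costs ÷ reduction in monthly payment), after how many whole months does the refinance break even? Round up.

Current payment = 35,000 × 10.25%/12 / (1 − (1+0.0085417)^−48) = $891.90.
Refinanced payment = 31,365.52 × 0.0075000 / (1 − (1+0.0075000)^−48) = $780.53.
Monthly savings = $891.90 − $780.53 = $111.37.
Break-even = $800.00 / $111.37 = 7.18 → 8 months.

8 months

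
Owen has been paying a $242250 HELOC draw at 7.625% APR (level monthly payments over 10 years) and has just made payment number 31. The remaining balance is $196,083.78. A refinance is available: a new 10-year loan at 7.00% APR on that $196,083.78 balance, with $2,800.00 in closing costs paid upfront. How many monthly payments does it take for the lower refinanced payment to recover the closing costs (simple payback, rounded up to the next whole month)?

5 months

Current payment = 242,250 × 7.625%/12 / (1 − (1+0.0063542)^−120) = $2,891.38.
Refinanced payment = 196,083.78 × 0.0058333 / (1 − (1+0.0058333)^−120) = $2,276.70.
Monthly savings = $2,891.38 − $2,276.70 = $614.68.
Break-even = $2,800.00 / $614.68 = 4.56 → 5 months.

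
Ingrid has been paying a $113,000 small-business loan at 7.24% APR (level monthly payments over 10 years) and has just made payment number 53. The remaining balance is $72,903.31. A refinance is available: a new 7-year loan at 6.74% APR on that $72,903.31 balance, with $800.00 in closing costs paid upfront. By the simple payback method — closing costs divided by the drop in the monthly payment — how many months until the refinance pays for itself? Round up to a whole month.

4 months

Current payment = 113,000 × 7.24%/12 / (1 − (1+0.0060333)^−120) = $1,326.05.
Refinanced payment = 72,903.31 × 0.0056167 / (1 − (1+0.0056167)^−84) = $1,091.06.
Monthly savings = $1,326.05 − $1,091.06 = $234.99.
Break-even = $800.00 / $234.99 = 3.40 → 4 months.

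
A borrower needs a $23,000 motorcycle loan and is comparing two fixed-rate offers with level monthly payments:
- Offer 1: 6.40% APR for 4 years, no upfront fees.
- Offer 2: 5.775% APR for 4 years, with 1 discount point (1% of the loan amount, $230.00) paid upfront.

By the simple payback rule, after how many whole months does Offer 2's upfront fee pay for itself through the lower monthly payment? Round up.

35 months

Offer 1: monthly rate = 6.4%/12 = 0.0053333; payment = 23,000 × 0.0053333 / (1 − (1+0.0053333)^−48) = $544.38.
Offer 2: at 5.775% the monthly rate is 0.0048125, so the payment is 23,000 × 0.0048125 / (1 − 1.0048125^−48) = $537.79.
Monthly savings = $544.38 − $537.79 = $6.59.
Break-even = $230.00 / $6.59 = 34.90 → 35 months.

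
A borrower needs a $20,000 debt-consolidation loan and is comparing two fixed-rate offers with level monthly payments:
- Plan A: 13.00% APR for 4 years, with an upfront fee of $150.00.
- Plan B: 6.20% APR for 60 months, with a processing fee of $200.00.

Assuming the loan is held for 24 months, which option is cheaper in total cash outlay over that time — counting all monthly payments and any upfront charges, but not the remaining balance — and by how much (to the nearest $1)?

Plan A: monthly rate = 13%/12 = 0.0108333; payment = 20,000 × 0.0108333 / (1 − (1+0.0108333)^−48) = $536.55.
Plan B: monthly rate = 6.2%/12 = 0.0051667; payment = 20,000 × 0.0051667 / (1 − (1+0.0051667)^−60) = $388.52.
Over 24 months: Plan A costs 24 × $536.55 + $150.00 = $13,027.20; Plan B costs 24 × $388.52 + $200.00 = $9,524.48.
Plan B is cheaper by $13,027.20 − $9,524.48 = $3,502.72.

Plan B by $3,503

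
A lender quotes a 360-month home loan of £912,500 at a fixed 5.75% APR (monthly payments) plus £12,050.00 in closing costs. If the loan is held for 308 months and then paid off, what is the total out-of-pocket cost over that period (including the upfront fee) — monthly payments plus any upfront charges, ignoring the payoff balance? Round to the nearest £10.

At 5.75% the monthly rate is 0.0047917, so the payment is 912,500 × 0.0047917 / (1 − 1.0047917^−360) = £5,325.10.
Total outlay = 308 × £5,325.10 + £12,050.00 = £1,652,180.80.

£1,652,180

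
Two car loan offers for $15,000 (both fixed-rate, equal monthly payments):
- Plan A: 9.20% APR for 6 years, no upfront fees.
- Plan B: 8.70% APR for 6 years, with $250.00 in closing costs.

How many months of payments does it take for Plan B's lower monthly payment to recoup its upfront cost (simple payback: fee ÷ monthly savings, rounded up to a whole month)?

Plan A: monthly rate = 9.2%/12 = 0.0076667; payment = 15,000 × 0.0076667 / (1 − (1+0.0076667)^−72) = $271.87.
Plan B: at 8.70% the monthly rate is 0.0072500, so the payment is 15,000 × 0.0072500 / (1 − 1.0072500^−72) = $268.16.
Monthly savings = $271.87 − $268.16 = $3.71.
Break-even = $250.00 / $3.71 = 67.39 → 68 months.

68 months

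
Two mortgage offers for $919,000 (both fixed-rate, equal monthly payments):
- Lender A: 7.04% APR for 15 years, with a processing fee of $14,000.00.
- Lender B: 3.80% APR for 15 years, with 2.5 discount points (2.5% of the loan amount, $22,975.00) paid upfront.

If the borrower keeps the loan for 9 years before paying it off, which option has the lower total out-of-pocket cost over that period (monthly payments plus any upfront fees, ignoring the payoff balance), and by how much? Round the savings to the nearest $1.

Lender A: monthly rate = 7.04%/12 = 0.0058667; payment = 919,000 × 0.0058667 / (1 − (1+0.0058667)^−180) = $8,280.80.
Lender B: at 3.80% the monthly rate is 0.0031667, so the payment is 919,000 × 0.0031667 / (1 − 1.0031667^−180) = $6,705.99.
Over 108 months: Lender A costs 108 × $8,280.80 + $14,000.00 = $908,326.40; Lender B costs 108 × $6,705.99 + $22,975.00 = $747,221.92.
Lender B is cheaper by $908,326.40 − $747,221.92 = $161,104.48.

Lender B by $161,104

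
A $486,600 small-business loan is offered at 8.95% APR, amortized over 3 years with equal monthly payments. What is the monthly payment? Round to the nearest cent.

$15,462.43

Monthly rate = 8.95%/12 = 0.0074583; payment = 486,600 × 0.0074583 / (1 − (1+0.0074583)^−36) = $15,462.43.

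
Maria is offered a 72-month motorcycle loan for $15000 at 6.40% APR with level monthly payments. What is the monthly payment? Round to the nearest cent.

Monthly rate = 6.4%/12 = 0.0053333; payment = 15,000 × 0.0053333 / (1 − (1+0.0053333)^−72) = $251.44.

$251.44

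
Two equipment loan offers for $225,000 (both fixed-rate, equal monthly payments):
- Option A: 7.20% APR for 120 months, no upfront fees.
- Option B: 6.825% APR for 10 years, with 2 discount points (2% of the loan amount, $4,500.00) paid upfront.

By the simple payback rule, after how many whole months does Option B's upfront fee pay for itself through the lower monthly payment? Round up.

104 months

Option A: monthly rate = 7.2%/12 = 0.0060000; payment = 225,000 × 0.0060000 / (1 − (1+0.0060000)^−120) = $2,635.69.
Option B: at 6.825% the monthly rate is 0.0056875, so the payment is 225,000 × 0.0056875 / (1 − 1.0056875^−120) = $2,592.19.
Monthly savings = $2,635.69 − $2,592.19 = $43.50.
Break-even = $4,500.00 / $43.50 = 103.45 → 104 months.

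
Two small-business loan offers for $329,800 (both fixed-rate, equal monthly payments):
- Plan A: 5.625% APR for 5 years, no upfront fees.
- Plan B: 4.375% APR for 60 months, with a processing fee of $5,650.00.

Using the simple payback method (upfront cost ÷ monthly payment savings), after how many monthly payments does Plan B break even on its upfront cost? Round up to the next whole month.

30 months

Plan A: at 5.625% the monthly rate is 0.0046875, so the payment is 329,800 × 0.0046875 / (1 − 1.0046875^−60) = $6,318.61.
Plan B: monthly rate = 4.375%/12 = 0.0036458; payment = 329,800 × 0.0036458 / (1 − (1+0.0036458)^−60) = $6,129.74.
Monthly savings = $6,318.61 − $6,129.74 = $188.87.
Break-even = $5,650.00 / $188.87 = 29.91 → 30 months.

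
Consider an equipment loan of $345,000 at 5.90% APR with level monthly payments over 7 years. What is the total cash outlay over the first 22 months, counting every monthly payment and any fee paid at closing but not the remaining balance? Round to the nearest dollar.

$110,515

Monthly rate = 5.9%/12 = 0.0049167; payment = 345,000 × 0.0049167 / (1 − (1+0.0049167)^−84) = $5,023.43.
Total outlay = 22 × $5,023.43 = $110,515.46.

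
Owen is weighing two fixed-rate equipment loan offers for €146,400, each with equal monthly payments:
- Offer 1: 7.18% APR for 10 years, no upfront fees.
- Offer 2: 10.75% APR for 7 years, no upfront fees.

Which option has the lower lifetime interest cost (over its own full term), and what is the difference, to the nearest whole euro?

Offer 1: monthly rate = 7.18%/12 = 0.0059833; payment = 146,400 × 0.0059833 / (1 − (1+0.0059833)^−120) = €1,713.44.
Total interest on Offer 1 = 120 × €1,713.44 − €146,400 = €59,212.80.
Offer 2: monthly rate = 10.75%/12 = 0.0089583; payment = 146,400 × 0.0089583 / (1 − (1+0.0089583)^−84) = €2,487.52.
Total interest on Offer 2 = 84 × €2,487.52 − €146,400 = €62,551.68.
Offer 1 is lower by €3,338.88.

Offer 1 by €3,339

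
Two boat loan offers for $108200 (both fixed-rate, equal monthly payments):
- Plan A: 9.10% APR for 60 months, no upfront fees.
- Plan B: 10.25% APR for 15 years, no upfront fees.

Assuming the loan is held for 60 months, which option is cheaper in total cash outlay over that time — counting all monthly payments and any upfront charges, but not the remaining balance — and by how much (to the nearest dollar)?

Plan A: monthly rate = 9.1%/12 = 0.0075833; payment = 108,200 × 0.0075833 / (1 − (1+0.0075833)^−60) = $2,251.31.
Plan B: monthly rate = 10.25%/12 = 0.0085417; payment = 108,200 × 0.0085417 / (1 − (1+0.0085417)^−180) = $1,179.33.
Over 60 months: Plan A costs 60 × $2,251.31 = $135,078.60; Plan B costs 60 × $1,179.33 = $70,759.80.
Plan B is cheaper by $135,078.60 − $70,759.80 = $64,318.80.

Plan B by $64,319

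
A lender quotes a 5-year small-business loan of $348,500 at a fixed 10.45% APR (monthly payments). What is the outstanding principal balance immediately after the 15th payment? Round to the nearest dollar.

With monthly rate i = 10.45%/12 = 0.0087083, the balance after k of n payments is P · [(1+i)^n − (1+i)^k] / [(1+i)^n − 1].
(1+0.0087083)^60 = 1.68242814 and (1+0.0087083)^15 = 1.13889617, so the balance is 348,500 × (1.68242814 − 1.13889617) / (1.68242814 − 1) = $277,568.99.

$277,569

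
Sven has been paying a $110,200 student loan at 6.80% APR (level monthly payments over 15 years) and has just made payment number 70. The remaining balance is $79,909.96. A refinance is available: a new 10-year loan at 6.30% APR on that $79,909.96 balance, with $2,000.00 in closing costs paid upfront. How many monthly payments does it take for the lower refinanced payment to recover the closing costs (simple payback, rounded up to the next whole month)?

Current payment = 110,200 × 6.8%/12 / (1 − (1+0.0056667)^−180) = $978.23.
Refinanced payment = 79,909.96 × 0.0052500 / (1 − (1+0.0052500)^−120) = $899.25.
Monthly savings = $978.23 − $899.25 = $78.98.
Break-even = $2,000.00 / $78.98 = 25.32 → 26 months.

26 months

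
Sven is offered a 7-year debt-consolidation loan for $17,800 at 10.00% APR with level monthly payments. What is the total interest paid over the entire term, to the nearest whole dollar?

Monthly rate = 10%/12 = 0.0083333; payment = 17,800 × 0.0083333 / (1 − (1+0.0083333)^−84) = $295.50.
Total paid = 84 × $295.50 = $24,822.00; interest = $24,822.00 − $17,800 = $7,022.00.

$7,022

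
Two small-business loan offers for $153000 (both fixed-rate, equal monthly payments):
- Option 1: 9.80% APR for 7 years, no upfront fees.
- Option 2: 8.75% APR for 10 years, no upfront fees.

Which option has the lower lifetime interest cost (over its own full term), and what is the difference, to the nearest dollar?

Option 1 by $18,067

Option 1: at 9.80% the monthly rate is 0.0081667, so the payment is 153,000 × 0.0081667 / (1 − 1.0081667^−84) = $2,524.20.
Total interest on Option 1 = 84 × $2,524.20 − $153,000 = $59,032.80.
Option 2: at 8.75% the monthly rate is 0.0072917, so the payment is 153,000 × 0.0072917 / (1 − 1.0072917^−120) = $1,917.50.
Total interest on Option 2 = 120 × $1,917.50 − $153,000 = $77,100.00.
Option 1 is lower by $18,067.20.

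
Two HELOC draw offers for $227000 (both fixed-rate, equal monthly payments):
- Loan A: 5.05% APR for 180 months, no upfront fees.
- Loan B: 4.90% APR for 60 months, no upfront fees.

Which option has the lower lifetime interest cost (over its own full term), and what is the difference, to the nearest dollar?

Loan A: monthly rate = 5.05%/12 = 0.0042083; payment = 227,000 × 0.0042083 / (1 − (1+0.0042083)^−180) = $1,801.02.
Total interest on Loan A = 180 × $1,801.02 − $227,000 = $97,183.60.
Loan B: at 4.90% the monthly rate is 0.0040833, so the payment is 227,000 × 0.0040833 / (1 − 1.0040833^−60) = $4,273.38.
Total interest on Loan B = 60 × $4,273.38 − $227,000 = $29,402.80.
Loan B is lower by $67,780.80.

Loan B by $67,781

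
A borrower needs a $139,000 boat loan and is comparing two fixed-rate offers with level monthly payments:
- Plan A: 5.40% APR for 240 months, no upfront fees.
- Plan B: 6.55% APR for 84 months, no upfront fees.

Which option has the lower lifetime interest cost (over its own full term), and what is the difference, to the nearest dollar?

Plan B by $53,934

Plan A: at 5.40% the monthly rate is 0.0045000, so the payment is 139,000 × 0.0045000 / (1 − 1.0045000^−240) = $948.33.
Total interest on Plan A = 240 × $948.33 − $139,000 = $88,599.20.
Plan B: at 6.55% the monthly rate is 0.0054583, so the payment is 139,000 × 0.0054583 / (1 − 1.0054583^−84) = $2,067.44.
Total interest on Plan B = 84 × $2,067.44 − $139,000 = $34,664.96.
Plan B is lower by $53,934.24.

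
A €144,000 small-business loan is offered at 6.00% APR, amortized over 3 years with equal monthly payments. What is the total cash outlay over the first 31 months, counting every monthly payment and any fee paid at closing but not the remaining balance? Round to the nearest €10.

At 6.00% the monthly rate is 0.0050000, so the payment is 144,000 × 0.0050000 / (1 − 1.0050000^−36) = €4,380.76.
Total outlay = 31 × €4,380.76 = €135,803.56.

€135,800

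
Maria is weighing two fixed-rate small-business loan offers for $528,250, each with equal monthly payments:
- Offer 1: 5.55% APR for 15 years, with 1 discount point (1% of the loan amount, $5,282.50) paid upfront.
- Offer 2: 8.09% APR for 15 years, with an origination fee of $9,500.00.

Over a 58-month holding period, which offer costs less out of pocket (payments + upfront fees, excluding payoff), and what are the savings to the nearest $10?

Offer 1 by $47,450

Offer 1: monthly rate = 5.55%/12 = 0.0046250; payment = 528,250 × 0.0046250 / (1 − (1+0.0046250)^−180) = $4,330.27.
Offer 2: monthly rate = 8.09%/12 = 0.0067417; payment = 528,250 × 0.0067417 / (1 − (1+0.0067417)^−180) = $5,075.72.
Over 58 months: Offer 1 costs 58 × $4,330.27 + $5,282.50 = $256,438.16; Offer 2 costs 58 × $5,075.72 + $9,500.00 = $303,891.76.
Offer 1 is cheaper by $303,891.76 − $256,438.16 = $47,453.60.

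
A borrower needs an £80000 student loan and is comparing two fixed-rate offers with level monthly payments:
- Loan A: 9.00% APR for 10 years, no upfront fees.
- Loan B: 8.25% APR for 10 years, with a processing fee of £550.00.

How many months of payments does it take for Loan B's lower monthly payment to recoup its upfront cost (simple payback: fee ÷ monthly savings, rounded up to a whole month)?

Loan A: monthly rate = 9%/12 = 0.0075000; payment = 80,000 × 0.0075000 / (1 − (1+0.0075000)^−120) = £1,013.41.
Loan B: monthly rate = 8.25%/12 = 0.0068750; payment = 80,000 × 0.0068750 / (1 − (1+0.0068750)^−120) = £981.22.
Monthly savings = £1,013.41 − £981.22 = £32.19.
Break-even = £550.00 / £32.19 = 17.09 → 18 months.

18 months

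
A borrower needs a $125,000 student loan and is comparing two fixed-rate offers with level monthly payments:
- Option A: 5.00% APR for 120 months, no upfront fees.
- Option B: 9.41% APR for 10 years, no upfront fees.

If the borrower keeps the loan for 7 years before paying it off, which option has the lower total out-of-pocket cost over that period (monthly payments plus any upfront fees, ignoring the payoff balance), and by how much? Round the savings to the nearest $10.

Option A by $23,980

Option A: monthly rate = 5%/12 = 0.0041667; payment = 125,000 × 0.0041667 / (1 − (1+0.0041667)^−120) = $1,325.82.
Option B: at 9.41% the monthly rate is 0.0078417, so the payment is 125,000 × 0.0078417 / (1 − 1.0078417^−120) = $1,611.32.
Over 84 months: Option A costs 84 × $1,325.82 = $111,368.88; Option B costs 84 × $1,611.32 = $135,350.88.
Option A is cheaper by $135,350.88 − $111,368.88 = $23,982.00.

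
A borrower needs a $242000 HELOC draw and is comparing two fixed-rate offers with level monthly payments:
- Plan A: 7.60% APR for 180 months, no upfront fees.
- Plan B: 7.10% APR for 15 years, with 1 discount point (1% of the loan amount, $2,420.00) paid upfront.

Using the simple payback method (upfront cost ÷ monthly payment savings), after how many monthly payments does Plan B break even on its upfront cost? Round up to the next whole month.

Plan A: at 7.60% the monthly rate is 0.0063333, so the payment is 242,000 × 0.0063333 / (1 − 1.0063333^−180) = $2,257.14.
Plan B: at 7.10% the monthly rate is 0.0059167, so the payment is 242,000 × 0.0059167 / (1 − 1.0059167^−180) = $2,188.72.
Monthly savings = $2,257.14 − $2,188.72 = $68.42.
Break-even = $2,420.00 / $68.42 = 35.37 → 36 months.

36 months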